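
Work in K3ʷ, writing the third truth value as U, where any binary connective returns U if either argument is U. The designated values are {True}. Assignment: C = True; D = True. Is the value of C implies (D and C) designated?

Yes

D and C = True and True = True
C implies (D and C) = True implies True = True
True ∈ {True}.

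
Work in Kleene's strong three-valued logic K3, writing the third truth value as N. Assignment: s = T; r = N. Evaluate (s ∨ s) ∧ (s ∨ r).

s ∨ s = T ∨ T = T
s ∨ r = T ∨ N = T
(s ∨ s) ∧ (s ∨ r) = T ∧ T = T

T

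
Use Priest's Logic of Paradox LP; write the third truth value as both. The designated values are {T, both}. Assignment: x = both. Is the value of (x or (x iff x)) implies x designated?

Yes

x iff x = both iff both = both
x or (x iff x) = both or both = both
(x or (x iff x)) implies x = both implies both = both  [not both or both]
both ∈ {T, both}.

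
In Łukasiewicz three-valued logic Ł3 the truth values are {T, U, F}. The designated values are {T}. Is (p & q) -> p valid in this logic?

Every assignment of p, q over {T, U, F} gives a value in {T}.
In particular, with p=U, q=U: (p & q) -> p = T.

Yes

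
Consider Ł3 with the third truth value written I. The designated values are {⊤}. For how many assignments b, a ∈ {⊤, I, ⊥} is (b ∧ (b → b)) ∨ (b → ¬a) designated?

8

Of the 9 assignments, 8 give a value in {⊤}.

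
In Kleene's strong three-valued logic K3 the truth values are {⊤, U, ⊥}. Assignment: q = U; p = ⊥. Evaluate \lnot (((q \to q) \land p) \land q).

⊤

q \to q = U \to U = U  [\lnot U \lor U]
(q \to q) \land p = U \land ⊥ = ⊥
((q \to q) \land p) \land q = ⊥ \land U = ⊥
\lnot (((q \to q) \land p) \land q) = \lnot ⊥ = ⊤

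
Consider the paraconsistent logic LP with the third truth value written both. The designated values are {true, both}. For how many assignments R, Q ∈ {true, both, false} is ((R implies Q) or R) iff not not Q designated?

Of the 9 assignments, 7 give a value in {true, both}.

7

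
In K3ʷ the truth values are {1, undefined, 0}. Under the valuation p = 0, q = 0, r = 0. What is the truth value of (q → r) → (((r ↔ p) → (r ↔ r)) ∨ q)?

q → r = 0 → 0 = 1
r ↔ p = 0 ↔ 0 = 1
r ↔ r = 0 ↔ 0 = 1
(r ↔ p) → (r ↔ r) = 1 → 1 = 1
((r ↔ p) → (r ↔ r)) ∨ q = 1 ∨ 0 = 1
(q → r) → (((r ↔ p) → (r ↔ r)) ∨ q) = 1 → 1 = 1

1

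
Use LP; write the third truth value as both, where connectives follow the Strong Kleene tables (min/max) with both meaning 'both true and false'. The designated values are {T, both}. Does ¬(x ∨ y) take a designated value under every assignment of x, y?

Countermodel: x=T, y=T gives F, which is not designated.

No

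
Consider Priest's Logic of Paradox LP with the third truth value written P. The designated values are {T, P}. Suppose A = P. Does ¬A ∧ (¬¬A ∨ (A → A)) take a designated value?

Yes

¬A = ¬P = P
¬A = ¬P = P
¬¬A = ¬P = P
A → A = P → P = P  [¬P ∨ P]
¬¬A ∨ (A → A) = P ∨ P = P
¬A ∧ (¬¬A ∨ (A → A)) = P ∧ P = P
P ∈ {T, P}.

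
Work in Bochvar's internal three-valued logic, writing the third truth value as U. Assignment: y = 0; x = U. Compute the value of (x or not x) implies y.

U

not x = not U = U
x or not x = U or U = U
(x or not x) implies y = U implies 0 = U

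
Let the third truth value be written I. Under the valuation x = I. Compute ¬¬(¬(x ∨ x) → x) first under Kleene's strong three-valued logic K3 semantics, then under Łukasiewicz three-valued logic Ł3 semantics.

In Kleene's strong three-valued logic K3: x ∨ x = I ∨ I = I
¬(x ∨ x) = ¬I = I
¬(x ∨ x) → x = I → I = I  [¬I ∨ I]
¬(¬(x ∨ x) → x) = ¬I = I
¬¬(¬(x ∨ x) → x) = ¬I = I
In Łukasiewicz three-valued logic Ł3: x ∨ x = I ∨ I = I
¬(x ∨ x) = ¬I = I
¬(x ∨ x) → x = I → I = T
¬(¬(x ∨ x) → x) = ¬T = F
¬¬(¬(x ∨ x) → x) = ¬F = T
They differ because Kleene's strong three-valued logic K3 and Łukasiewicz three-valued logic Ł3 treat I differently under implication.

I; T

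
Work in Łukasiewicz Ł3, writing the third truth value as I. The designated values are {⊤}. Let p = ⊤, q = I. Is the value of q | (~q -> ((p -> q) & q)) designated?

Yes

~q = ~I = I
p -> q = ⊤ -> I = I
(p -> q) & q = I & I = I
~q -> ((p -> q) & q) = I -> I = ⊤
q | (~q -> ((p -> q) & q)) = I | ⊤ = ⊤
⊤ ∈ {⊤}.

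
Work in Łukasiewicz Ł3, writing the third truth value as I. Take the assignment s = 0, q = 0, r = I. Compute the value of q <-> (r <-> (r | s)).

r | s = I | 0 = I
r <-> (r | s) = I <-> I = 1
q <-> (r <-> (r | s)) = 0 <-> 1 = 0

0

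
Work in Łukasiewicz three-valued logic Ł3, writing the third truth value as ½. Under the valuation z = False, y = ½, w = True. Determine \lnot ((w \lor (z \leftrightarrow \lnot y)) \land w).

False

\lnot y = \lnot ½ = ½
z \leftrightarrow \lnot y = False \leftrightarrow ½ = ½  [1 − |0−½|]
w \lor (z \leftrightarrow \lnot y) = True \lor ½ = True
(w \lor (z \leftrightarrow \lnot y)) \land w = True \land True = True
\lnot ((w \lor (z \leftrightarrow \lnot y)) \land w) = \lnot True = False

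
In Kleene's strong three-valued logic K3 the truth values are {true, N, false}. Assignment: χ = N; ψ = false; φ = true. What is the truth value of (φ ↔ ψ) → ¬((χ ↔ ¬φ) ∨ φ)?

φ ↔ ψ = true ↔ false = false
¬φ = ¬true = false
χ ↔ ¬φ = N ↔ false = N
(χ ↔ ¬φ) ∨ φ = N ∨ true = true
¬((χ ↔ ¬φ) ∨ φ) = ¬true = false
(φ ↔ ψ) → ¬((χ ↔ ¬φ) ∨ φ) = false → false = true

true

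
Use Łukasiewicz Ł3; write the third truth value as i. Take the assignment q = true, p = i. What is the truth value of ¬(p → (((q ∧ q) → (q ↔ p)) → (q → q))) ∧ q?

q ∧ q = true ∧ true = true
q ↔ p = true ↔ i = i  [1 − |1−½|]
(q ∧ q) → (q ↔ p) = true → i = i
q → q = true → true = true
((q ∧ q) → (q ↔ p)) → (q → q) = i → true = true
p → (((q ∧ q) → (q ↔ p)) → (q → q)) = i → true = true
¬(p → (((q ∧ q) → (q ↔ p)) → (q → q))) = ¬true = false
¬(p → (((q ∧ q) → (q ↔ p)) → (q → q))) ∧ q = false ∧ true = false

false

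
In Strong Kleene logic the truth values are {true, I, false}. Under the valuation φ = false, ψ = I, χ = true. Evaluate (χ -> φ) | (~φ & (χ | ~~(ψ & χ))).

true

χ -> φ = true -> false = false
~φ = ~false = true
ψ & χ = I & true = I
~(ψ & χ) = ~I = I
~~(ψ & χ) = ~I = I
χ | ~~(ψ & χ) = true | I = true
~φ & (χ | ~~(ψ & χ)) = true & true = true
(χ -> φ) | (~φ & (χ | ~~(ψ & χ))) = false | true = true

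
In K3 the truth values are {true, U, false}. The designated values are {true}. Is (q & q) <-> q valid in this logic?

No

Countermodel: q=U gives U, which is not designated.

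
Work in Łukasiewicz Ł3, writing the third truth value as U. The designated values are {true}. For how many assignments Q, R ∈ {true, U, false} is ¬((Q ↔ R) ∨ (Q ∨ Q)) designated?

Designated under: (Q=false, R=true).

1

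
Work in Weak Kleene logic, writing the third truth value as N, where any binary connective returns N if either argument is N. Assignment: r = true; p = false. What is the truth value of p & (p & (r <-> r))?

r <-> r = true <-> true = true
p & (r <-> r) = false & true = false
p & (p & (r <-> r)) = false & false = false

false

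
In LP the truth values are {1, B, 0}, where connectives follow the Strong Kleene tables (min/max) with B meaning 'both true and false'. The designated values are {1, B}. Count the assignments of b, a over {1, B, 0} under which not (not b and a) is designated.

8

Of the 9 assignments, 8 give a value in {1, B}.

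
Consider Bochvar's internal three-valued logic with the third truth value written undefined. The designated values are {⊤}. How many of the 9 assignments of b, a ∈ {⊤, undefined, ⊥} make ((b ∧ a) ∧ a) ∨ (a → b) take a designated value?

Designated under: (b=⊤, a=⊤); (b=⊤, a=⊥); (b=⊥, a=⊥).

3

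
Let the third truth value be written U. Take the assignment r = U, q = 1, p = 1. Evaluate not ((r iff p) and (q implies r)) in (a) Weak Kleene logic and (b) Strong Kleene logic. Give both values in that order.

In Weak Kleene logic: r iff p = U iff 1 = U
q implies r = 1 implies U = U  [any arg is the third value ⇒ result is the third value]
(r iff p) and (q implies r) = U and U = U
not ((r iff p) and (q implies r)) = not U = U
In Strong Kleene logic: r iff p = U iff 1 = U
q implies r = 1 implies U = U  [not 1 or U]
(r iff p) and (q implies r) = U and U = U
not ((r iff p) and (q implies r)) = not U = U

U; U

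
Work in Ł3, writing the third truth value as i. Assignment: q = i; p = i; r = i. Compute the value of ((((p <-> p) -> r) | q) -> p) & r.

i

p <-> p = i <-> i = true  [1 − |½−½|]
(p <-> p) -> r = true -> i = i
((p <-> p) -> r) | q = i | i = i
(((p <-> p) -> r) | q) -> p = i -> i = true
((((p <-> p) -> r) | q) -> p) & r = true & i = i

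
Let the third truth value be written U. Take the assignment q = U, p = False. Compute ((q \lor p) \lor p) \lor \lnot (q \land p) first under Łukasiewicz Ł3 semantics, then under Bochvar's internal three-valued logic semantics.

True; U

In Łukasiewicz Ł3: q \lor p = U \lor False = U
(q \lor p) \lor p = U \lor False = U
q \land p = U \land False = False
\lnot (q \land p) = \lnot False = True
((q \lor p) \lor p) \lor \lnot (q \land p) = U \lor True = True
In Bochvar's internal three-valued logic: q \lor p = U \lor False = U
(q \lor p) \lor p = U \lor False = U
q \land p = U \land False = U
\lnot (q \land p) = \lnot U = U
((q \lor p) \lor p) \lor \lnot (q \land p) = U \lor U = U
They differ because Łukasiewicz Ł3 and Bochvar's internal three-valued logic treat U differently under the binary connectives.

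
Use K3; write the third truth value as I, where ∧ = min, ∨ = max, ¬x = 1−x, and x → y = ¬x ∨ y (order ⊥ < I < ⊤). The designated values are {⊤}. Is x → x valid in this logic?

Countermodel: x=I gives I, which is not designated.

No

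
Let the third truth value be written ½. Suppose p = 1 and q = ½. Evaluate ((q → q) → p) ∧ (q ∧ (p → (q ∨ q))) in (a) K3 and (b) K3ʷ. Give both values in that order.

½; ½

In K3: q → q = ½ → ½ = ½
(q → q) → p = ½ → 1 = 1
q ∨ q = ½ ∨ ½ = ½
p → (q ∨ q) = 1 → ½ = ½
q ∧ (p → (q ∨ q)) = ½ ∧ ½ = ½
((q → q) → p) ∧ (q ∧ (p → (q ∨ q))) = 1 ∧ ½ = ½
In K3ʷ: q → q = ½ → ½ = ½
(q → q) → p = ½ → 1 = ½
q ∨ q = ½ ∨ ½ = ½
p → (q ∨ q) = 1 → ½ = ½
q ∧ (p → (q ∨ q)) = ½ ∧ ½ = ½
((q → q) → p) ∧ (q ∧ (p → (q ∨ q))) = ½ ∧ ½ = ½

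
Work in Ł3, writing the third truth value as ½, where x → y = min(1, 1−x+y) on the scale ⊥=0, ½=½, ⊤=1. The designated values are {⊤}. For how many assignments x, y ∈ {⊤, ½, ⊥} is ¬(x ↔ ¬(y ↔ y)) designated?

3

Designated under: (x=⊤, y=⊤); (x=⊤, y=½); (x=⊤, y=⊥).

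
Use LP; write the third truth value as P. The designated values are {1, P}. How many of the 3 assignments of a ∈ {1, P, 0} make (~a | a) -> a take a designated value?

2

a=1: 1 ✓
a=P: P ✓
a=0: 0 ·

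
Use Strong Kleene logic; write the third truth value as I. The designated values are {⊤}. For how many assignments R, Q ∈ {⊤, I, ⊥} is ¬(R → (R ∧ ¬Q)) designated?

Designated under: (R=⊤, Q=⊤).

1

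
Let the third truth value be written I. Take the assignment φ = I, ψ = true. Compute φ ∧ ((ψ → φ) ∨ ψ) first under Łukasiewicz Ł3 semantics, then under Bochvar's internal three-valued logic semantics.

I; I

In Łukasiewicz Ł3: ψ → φ = true → I = I  [min(1, 1−1+½)]
(ψ → φ) ∨ ψ = I ∨ true = true
φ ∧ ((ψ → φ) ∨ ψ) = I ∧ true = I
In Bochvar's internal three-valued logic: ψ → φ = true → I = I  [any arg is the third value ⇒ result is the third value]
(ψ → φ) ∨ ψ = I ∨ true = I
φ ∧ ((ψ → φ) ∨ ψ) = I ∧ I = I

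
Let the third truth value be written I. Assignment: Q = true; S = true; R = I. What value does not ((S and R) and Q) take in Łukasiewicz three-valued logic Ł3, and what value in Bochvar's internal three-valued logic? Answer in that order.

In Łukasiewicz three-valued logic Ł3: S and R = true and I = I
(S and R) and Q = I and true = I
not ((S and R) and Q) = not I = I
In Bochvar's internal three-valued logic: S and R = true and I = I
(S and R) and Q = I and true = I
not ((S and R) and Q) = not I = I

I; I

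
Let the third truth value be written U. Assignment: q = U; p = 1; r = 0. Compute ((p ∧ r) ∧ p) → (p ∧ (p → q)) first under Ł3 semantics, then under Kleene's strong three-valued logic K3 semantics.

1; 1

In Ł3: p ∧ r = 1 ∧ 0 = 0
(p ∧ r) ∧ p = 0 ∧ 1 = 0
p → q = 1 → U = U
p ∧ (p → q) = 1 ∧ U = U
((p ∧ r) ∧ p) → (p ∧ (p → q)) = 0 → U = 1
In Kleene's strong three-valued logic K3: p ∧ r = 1 ∧ 0 = 0
(p ∧ r) ∧ p = 0 ∧ 1 = 0
p → q = 1 → U = U
p ∧ (p → q) = 1 ∧ U = U
((p ∧ r) ∧ p) → (p ∧ (p → q)) = 0 → U = 1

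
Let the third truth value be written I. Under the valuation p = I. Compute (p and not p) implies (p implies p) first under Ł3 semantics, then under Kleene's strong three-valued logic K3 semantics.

In Ł3: not p = not I = I
p and not p = I and I = I
p implies p = I implies I = True  [min(1, 1−½+½)]
(p and not p) implies (p implies p) = I implies True = True
In Kleene's strong three-valued logic K3: not p = not I = I
p and not p = I and I = I
p implies p = I implies I = I  [not I or I]
(p and not p) implies (p implies p) = I implies I = I
They differ because Ł3 and Kleene's strong three-valued logic K3 treat I differently under implication.

True; I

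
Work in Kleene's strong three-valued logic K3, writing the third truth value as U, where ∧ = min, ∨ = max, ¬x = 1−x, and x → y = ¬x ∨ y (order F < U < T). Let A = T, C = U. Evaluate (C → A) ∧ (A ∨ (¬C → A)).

T

C → A = U → T = T
¬C = ¬U = U
¬C → A = U → T = T
A ∨ (¬C → A) = T ∨ T = T
(C → A) ∧ (A ∨ (¬C → A)) = T ∧ T = T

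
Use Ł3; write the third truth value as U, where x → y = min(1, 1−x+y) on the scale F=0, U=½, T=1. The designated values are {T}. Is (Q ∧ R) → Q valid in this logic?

Yes

Every assignment of Q, R over {T, U, F} gives a value in {T}.
In particular, with Q=U, R=U: (Q ∧ R) → Q = T.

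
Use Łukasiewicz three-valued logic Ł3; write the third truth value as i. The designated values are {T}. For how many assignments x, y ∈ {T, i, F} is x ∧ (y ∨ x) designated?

3

Designated under: (x=T, y=T); (x=T, y=i); (x=T, y=F).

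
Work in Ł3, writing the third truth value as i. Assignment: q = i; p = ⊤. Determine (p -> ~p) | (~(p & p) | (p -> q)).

i

~p = ~⊤ = ⊥
p -> ~p = ⊤ -> ⊥ = ⊥
p & p = ⊤ & ⊤ = ⊤
~(p & p) = ~⊤ = ⊥
p -> q = ⊤ -> i = i
~(p & p) | (p -> q) = ⊥ | i = i
(p -> ~p) | (~(p & p) | (p -> q)) = ⊥ | i = i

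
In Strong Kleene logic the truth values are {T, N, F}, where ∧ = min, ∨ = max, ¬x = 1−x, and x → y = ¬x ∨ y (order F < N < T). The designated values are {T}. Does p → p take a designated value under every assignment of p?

No

Countermodel: p=N gives N, which is not designated.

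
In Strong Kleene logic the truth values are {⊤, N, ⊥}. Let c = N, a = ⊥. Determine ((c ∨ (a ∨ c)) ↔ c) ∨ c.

a ∨ c = ⊥ ∨ N = N
c ∨ (a ∨ c) = N ∨ N = N
(c ∨ (a ∨ c)) ↔ c = N ↔ N = N
((c ∨ (a ∨ c)) ↔ c) ∨ c = N ∨ N = N

N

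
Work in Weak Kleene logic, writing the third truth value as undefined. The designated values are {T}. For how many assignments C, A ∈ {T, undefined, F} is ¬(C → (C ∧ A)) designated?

1

Designated under: (C=T, A=F).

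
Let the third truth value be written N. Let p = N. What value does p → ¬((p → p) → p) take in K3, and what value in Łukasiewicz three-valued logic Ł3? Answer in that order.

In K3: p → p = N → N = N
(p → p) → p = N → N = N
¬((p → p) → p) = ¬N = N
p → ¬((p → p) → p) = N → N = N
In Łukasiewicz three-valued logic Ł3: p → p = N → N = true  [min(1, 1−½+½)]
(p → p) → p = true → N = N
¬((p → p) → p) = ¬N = N
p → ¬((p → p) → p) = N → N = true
They differ because K3 and Łukasiewicz three-valued logic Ł3 treat N differently under implication.

N; true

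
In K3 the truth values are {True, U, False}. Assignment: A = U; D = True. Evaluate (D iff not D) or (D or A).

not D = not True = False
D iff not D = True iff False = False
D or A = True or U = True
(D iff not D) or (D or A) = False or True = True

True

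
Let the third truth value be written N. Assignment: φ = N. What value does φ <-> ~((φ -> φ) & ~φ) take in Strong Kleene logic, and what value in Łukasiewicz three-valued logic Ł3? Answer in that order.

In Strong Kleene logic: φ -> φ = N -> N = N  [~N | N]
~φ = ~N = N
(φ -> φ) & ~φ = N & N = N
~((φ -> φ) & ~φ) = ~N = N
φ <-> ~((φ -> φ) & ~φ) = N <-> N = N
In Łukasiewicz three-valued logic Ł3: φ -> φ = N -> N = True  [min(1, 1−½+½)]
~φ = ~N = N
(φ -> φ) & ~φ = True & N = N
~((φ -> φ) & ~φ) = ~N = N
φ <-> ~((φ -> φ) & ~φ) = N <-> N = True
They differ because Strong Kleene logic and Łukasiewicz three-valued logic Ł3 treat N differently under implication.

N; True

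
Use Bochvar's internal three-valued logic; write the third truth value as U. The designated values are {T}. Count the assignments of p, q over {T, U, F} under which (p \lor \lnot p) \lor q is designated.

Designated under: (p=T, q=T); (p=T, q=F); (p=F, q=T); (p=F, q=F).

4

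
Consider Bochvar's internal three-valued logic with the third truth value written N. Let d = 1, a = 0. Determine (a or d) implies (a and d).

0

a or d = 0 or 1 = 1
a and d = 0 and 1 = 0
(a or d) implies (a and d) = 1 implies 0 = 0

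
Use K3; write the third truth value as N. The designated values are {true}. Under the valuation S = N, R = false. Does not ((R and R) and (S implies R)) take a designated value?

R and R = false and false = false
S implies R = N implies false = N  [not N or false]
(R and R) and (S implies R) = false and N = false
not ((R and R) and (S implies R)) = not false = true
true ∈ {true}.

Yes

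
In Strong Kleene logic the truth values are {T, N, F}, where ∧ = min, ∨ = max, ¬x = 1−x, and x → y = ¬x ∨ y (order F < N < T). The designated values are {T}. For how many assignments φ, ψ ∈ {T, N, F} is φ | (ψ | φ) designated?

Of the 9 assignments, 5 give a value in {T}.

5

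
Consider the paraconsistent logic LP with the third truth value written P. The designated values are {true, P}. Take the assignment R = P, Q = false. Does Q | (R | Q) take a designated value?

Yes

R | Q = P | false = P
Q | (R | Q) = false | P = P
P ∈ {true, P}.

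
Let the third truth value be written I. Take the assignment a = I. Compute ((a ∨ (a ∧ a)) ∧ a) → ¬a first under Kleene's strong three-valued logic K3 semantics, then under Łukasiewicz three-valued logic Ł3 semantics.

In Kleene's strong three-valued logic K3: a ∧ a = I ∧ I = I
a ∨ (a ∧ a) = I ∨ I = I
(a ∨ (a ∧ a)) ∧ a = I ∧ I = I
¬a = ¬I = I
((a ∨ (a ∧ a)) ∧ a) → ¬a = I → I = I  [¬I ∨ I]
In Łukasiewicz three-valued logic Ł3: a ∧ a = I ∧ I = I
a ∨ (a ∧ a) = I ∨ I = I
(a ∨ (a ∧ a)) ∧ a = I ∧ I = I
¬a = ¬I = I
((a ∨ (a ∧ a)) ∧ a) → ¬a = I → I = T  [min(1, 1−½+½)]
They differ because Kleene's strong three-valued logic K3 and Łukasiewicz three-valued logic Ł3 treat I differently under implication.

I; T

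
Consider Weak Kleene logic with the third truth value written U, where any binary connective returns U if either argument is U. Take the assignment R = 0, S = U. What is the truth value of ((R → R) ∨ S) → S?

R → R = 0 → 0 = 1
(R → R) ∨ S = 1 ∨ U = U
((R → R) ∨ S) → S = U → U = U  [any arg is the third value ⇒ result is the third value]

U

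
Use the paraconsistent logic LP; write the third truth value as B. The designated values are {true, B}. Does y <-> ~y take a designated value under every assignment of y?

Countermodel: y=true gives false, which is not designated.

No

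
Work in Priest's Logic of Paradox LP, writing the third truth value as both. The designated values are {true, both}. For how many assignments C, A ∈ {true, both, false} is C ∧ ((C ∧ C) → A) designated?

5

Of the 9 assignments, 5 give a value in {true, both}.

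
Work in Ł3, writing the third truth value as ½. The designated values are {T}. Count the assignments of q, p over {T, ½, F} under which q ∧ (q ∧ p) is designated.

1

Designated under: (q=T, p=T).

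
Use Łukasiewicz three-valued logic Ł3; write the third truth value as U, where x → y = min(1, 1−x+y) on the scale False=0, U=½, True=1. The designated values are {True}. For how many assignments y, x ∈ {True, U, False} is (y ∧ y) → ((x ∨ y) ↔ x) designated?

7

Of the 9 assignments, 7 give a value in {True}.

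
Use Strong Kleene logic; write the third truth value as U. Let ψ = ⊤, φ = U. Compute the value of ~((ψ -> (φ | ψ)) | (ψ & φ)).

⊥

φ | ψ = U | ⊤ = ⊤
ψ -> (φ | ψ) = ⊤ -> ⊤ = ⊤
ψ & φ = ⊤ & U = U
(ψ -> (φ | ψ)) | (ψ & φ) = ⊤ | U = ⊤
~((ψ -> (φ | ψ)) | (ψ & φ)) = ~⊤ = ⊥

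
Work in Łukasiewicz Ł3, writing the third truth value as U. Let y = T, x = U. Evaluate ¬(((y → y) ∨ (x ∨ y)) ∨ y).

F

y → y = T → T = T
x ∨ y = U ∨ T = T
(y → y) ∨ (x ∨ y) = T ∨ T = T
((y → y) ∨ (x ∨ y)) ∨ y = T ∨ T = T
¬(((y → y) ∨ (x ∨ y)) ∨ y) = ¬T = F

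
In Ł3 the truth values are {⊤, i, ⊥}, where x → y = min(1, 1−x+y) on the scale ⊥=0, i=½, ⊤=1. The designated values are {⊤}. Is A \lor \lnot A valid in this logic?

No

Countermodel: A=i gives i, which is not designated.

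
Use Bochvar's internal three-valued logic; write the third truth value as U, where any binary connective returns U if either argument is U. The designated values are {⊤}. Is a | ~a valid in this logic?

No

Countermodel: a=U gives U, which is not designated.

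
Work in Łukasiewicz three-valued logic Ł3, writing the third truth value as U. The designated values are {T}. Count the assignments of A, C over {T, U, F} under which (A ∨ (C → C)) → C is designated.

Designated under: (A=T, C=T); (A=U, C=T); (A=F, C=T).

3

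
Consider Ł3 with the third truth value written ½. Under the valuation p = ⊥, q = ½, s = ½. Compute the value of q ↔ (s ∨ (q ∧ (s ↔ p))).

⊤

s ↔ p = ½ ↔ ⊥ = ½  [1 − |½−0|]
q ∧ (s ↔ p) = ½ ∧ ½ = ½
s ∨ (q ∧ (s ↔ p)) = ½ ∨ ½ = ½
q ↔ (s ∨ (q ∧ (s ↔ p))) = ½ ↔ ½ = ⊤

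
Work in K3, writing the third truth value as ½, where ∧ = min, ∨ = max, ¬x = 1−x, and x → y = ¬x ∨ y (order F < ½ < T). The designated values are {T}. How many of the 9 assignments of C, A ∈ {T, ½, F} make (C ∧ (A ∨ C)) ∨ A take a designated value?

5

Of the 9 assignments, 5 give a value in {T}.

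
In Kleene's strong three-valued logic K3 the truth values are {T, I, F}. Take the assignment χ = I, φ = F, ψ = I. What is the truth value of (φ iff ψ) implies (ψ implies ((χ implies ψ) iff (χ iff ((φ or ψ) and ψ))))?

I

φ iff ψ = F iff I = I
χ implies ψ = I implies I = I  [not I or I]
φ or ψ = F or I = I
(φ or ψ) and ψ = I and I = I
χ iff ((φ or ψ) and ψ) = I iff I = I
(χ implies ψ) iff (χ iff ((φ or ψ) and ψ)) = I iff I = I
ψ implies ((χ implies ψ) iff (χ iff ((φ or ψ) and ψ))) = I implies I = I
(φ iff ψ) implies (ψ implies ((χ implies ψ) iff (χ iff ((φ or ψ) and ψ)))) = I implies I = I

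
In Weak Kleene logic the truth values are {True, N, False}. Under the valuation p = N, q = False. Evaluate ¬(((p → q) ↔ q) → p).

N

p → q = N → False = N  [any arg is the third value ⇒ result is the third value]
(p → q) ↔ q = N ↔ False = N
((p → q) ↔ q) → p = N → N = N
¬(((p → q) ↔ q) → p) = ¬N = N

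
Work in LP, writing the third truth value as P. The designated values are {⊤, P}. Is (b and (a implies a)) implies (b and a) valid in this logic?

Countermodel: b=⊤, a=⊥ gives ⊥, which is not designated.

No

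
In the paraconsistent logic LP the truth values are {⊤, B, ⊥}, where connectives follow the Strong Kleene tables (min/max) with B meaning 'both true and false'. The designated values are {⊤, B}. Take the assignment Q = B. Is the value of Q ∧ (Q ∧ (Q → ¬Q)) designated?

Yes

¬Q = ¬B = B
Q → ¬Q = B → B = B  [¬B ∨ B]
Q ∧ (Q → ¬Q) = B ∧ B = B
Q ∧ (Q ∧ (Q → ¬Q)) = B ∧ B = B
B ∈ {⊤, B}.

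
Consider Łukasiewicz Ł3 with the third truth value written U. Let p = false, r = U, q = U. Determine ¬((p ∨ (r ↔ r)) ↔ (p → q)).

r ↔ r = U ↔ U = true
p ∨ (r ↔ r) = false ∨ true = true
p → q = false → U = true
(p ∨ (r ↔ r)) ↔ (p → q) = true ↔ true = true
¬((p ∨ (r ↔ r)) ↔ (p → q)) = ¬true = false

false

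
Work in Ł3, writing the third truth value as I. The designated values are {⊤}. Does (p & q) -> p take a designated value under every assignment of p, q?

Yes

Every assignment of p, q over {⊤, I, ⊥} gives a value in {⊤}.
In particular, with p=I, q=I: (p & q) -> p = ⊤.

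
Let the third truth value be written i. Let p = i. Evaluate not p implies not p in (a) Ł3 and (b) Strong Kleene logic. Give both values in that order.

In Ł3: not p = not i = i
not p = not i = i
not p implies not p = i implies i = True
In Strong Kleene logic: not p = not i = i
not p = not i = i
not p implies not p = i implies i = i
They differ because Ł3 and Strong Kleene logic treat i differently under implication.

True; i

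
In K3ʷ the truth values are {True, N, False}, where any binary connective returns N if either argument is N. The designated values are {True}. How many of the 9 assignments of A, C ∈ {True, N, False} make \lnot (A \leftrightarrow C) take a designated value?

Designated under: (A=True, C=False); (A=False, C=True).

2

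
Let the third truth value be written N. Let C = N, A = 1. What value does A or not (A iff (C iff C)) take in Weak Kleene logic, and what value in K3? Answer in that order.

In Weak Kleene logic: C iff C = N iff N = N
A iff (C iff C) = 1 iff N = N
not (A iff (C iff C)) = not N = N
A or not (A iff (C iff C)) = 1 or N = N
In K3: C iff C = N iff N = N
A iff (C iff C) = 1 iff N = N
not (A iff (C iff C)) = not N = N
A or not (A iff (C iff C)) = 1 or N = 1
They differ because Weak Kleene logic and K3 treat N differently under the binary connectives.

N; 1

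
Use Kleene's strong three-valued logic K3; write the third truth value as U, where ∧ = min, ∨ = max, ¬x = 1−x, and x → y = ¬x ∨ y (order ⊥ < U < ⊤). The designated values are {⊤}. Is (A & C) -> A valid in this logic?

No

Countermodel: A=U, C=⊤ gives U, which is not designated.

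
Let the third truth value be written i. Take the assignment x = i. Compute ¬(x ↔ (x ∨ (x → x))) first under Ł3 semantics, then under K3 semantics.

In Ł3: x → x = i → i = T
x ∨ (x → x) = i ∨ T = T
x ↔ (x ∨ (x → x)) = i ↔ T = i
¬(x ↔ (x ∨ (x → x))) = ¬i = i
In K3: x → x = i → i = i  [¬i ∨ i]
x ∨ (x → x) = i ∨ i = i
x ↔ (x ∨ (x → x)) = i ↔ i = i
¬(x ↔ (x ∨ (x → x))) = ¬i = i

i; i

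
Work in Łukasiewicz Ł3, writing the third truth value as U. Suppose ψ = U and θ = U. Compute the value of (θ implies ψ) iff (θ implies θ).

T

θ implies ψ = U implies U = T  [min(1, 1−½+½)]
θ implies θ = U implies U = T
(θ implies ψ) iff (θ implies θ) = T iff T = T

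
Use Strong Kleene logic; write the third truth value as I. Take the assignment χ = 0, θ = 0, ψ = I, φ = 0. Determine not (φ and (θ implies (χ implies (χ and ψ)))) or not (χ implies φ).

1

χ and ψ = 0 and I = 0
χ implies (χ and ψ) = 0 implies 0 = 1
θ implies (χ implies (χ and ψ)) = 0 implies 1 = 1
φ and (θ implies (χ implies (χ and ψ))) = 0 and 1 = 0
not (φ and (θ implies (χ implies (χ and ψ)))) = not 0 = 1
χ implies φ = 0 implies 0 = 1
not (χ implies φ) = not 1 = 0
not (φ and (θ implies (χ implies (χ and ψ)))) or not (χ implies φ) = 1 or 0 = 1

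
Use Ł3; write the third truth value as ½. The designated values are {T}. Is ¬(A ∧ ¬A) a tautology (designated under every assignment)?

No

Countermodel: A=½ gives ½, which is not designated.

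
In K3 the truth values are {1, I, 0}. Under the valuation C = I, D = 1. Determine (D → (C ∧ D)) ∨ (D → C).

I

C ∧ D = I ∧ 1 = I
D → (C ∧ D) = 1 → I = I  [¬1 ∨ I]
D → C = 1 → I = I
(D → (C ∧ D)) ∨ (D → C) = I ∨ I = I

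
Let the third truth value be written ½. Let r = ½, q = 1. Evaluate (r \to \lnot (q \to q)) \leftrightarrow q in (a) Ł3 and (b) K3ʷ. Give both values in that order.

½; ½

In Ł3: q \to q = 1 \to 1 = 1
\lnot (q \to q) = \lnot 1 = 0
r \to \lnot (q \to q) = ½ \to 0 = ½  [min(1, 1−½+0)]
(r \to \lnot (q \to q)) \leftrightarrow q = ½ \leftrightarrow 1 = ½
In K3ʷ: q \to q = 1 \to 1 = 1
\lnot (q \to q) = \lnot 1 = 0
r \to \lnot (q \to q) = ½ \to 0 = ½  [any arg is the third value ⇒ result is the third value]
(r \to \lnot (q \to q)) \leftrightarrow q = ½ \leftrightarrow 1 = ½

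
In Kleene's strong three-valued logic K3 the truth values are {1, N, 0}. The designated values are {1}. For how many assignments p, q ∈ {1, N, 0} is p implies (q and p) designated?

4

Designated under: (p=1, q=1); (p=0, q=1); (p=0, q=N); (p=0, q=0).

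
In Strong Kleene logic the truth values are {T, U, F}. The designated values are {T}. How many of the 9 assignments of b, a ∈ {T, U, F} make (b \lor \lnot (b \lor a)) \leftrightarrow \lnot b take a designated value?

Designated under: (b=F, a=F).

1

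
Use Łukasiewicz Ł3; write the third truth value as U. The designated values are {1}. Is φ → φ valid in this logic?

Every assignment of φ over {1, U, 0} gives a value in {1}.
In particular, with φ=U: φ → φ = 1.

Yes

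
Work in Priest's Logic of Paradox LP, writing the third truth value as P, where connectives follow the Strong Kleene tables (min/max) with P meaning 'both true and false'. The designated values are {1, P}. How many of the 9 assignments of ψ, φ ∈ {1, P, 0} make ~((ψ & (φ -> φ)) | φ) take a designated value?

5

Of the 9 assignments, 5 give a value in {1, P}.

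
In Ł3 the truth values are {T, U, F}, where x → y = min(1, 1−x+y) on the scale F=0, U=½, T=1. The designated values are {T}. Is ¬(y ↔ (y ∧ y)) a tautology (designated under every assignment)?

Countermodel: y=T gives F, which is not designated.

No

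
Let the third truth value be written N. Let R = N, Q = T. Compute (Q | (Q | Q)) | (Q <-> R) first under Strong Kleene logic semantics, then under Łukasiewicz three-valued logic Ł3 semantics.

T; T

In Strong Kleene logic: Q | Q = T | T = T
Q | (Q | Q) = T | T = T
Q <-> R = T <-> N = N
(Q | (Q | Q)) | (Q <-> R) = T | N = T
In Łukasiewicz three-valued logic Ł3: Q | Q = T | T = T
Q | (Q | Q) = T | T = T
Q <-> R = T <-> N = N
(Q | (Q | Q)) | (Q <-> R) = T | N = T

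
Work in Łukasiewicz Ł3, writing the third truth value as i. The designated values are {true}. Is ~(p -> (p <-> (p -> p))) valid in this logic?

Countermodel: p=true gives false, which is not designated.

No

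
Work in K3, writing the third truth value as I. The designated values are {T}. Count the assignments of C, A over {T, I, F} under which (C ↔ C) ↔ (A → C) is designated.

4

Designated under: (C=T, A=T); (C=T, A=I); (C=T, A=F); (C=F, A=F).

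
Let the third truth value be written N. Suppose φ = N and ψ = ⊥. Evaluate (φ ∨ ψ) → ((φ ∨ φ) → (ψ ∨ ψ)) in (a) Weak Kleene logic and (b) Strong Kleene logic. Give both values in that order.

In Weak Kleene logic: φ ∨ ψ = N ∨ ⊥ = N
φ ∨ φ = N ∨ N = N
ψ ∨ ψ = ⊥ ∨ ⊥ = ⊥
(φ ∨ φ) → (ψ ∨ ψ) = N → ⊥ = N  [any arg is the third value ⇒ result is the third value]
(φ ∨ ψ) → ((φ ∨ φ) → (ψ ∨ ψ)) = N → N = N
In Strong Kleene logic: φ ∨ ψ = N ∨ ⊥ = N
φ ∨ φ = N ∨ N = N
ψ ∨ ψ = ⊥ ∨ ⊥ = ⊥
(φ ∨ φ) → (ψ ∨ ψ) = N → ⊥ = N  [¬N ∨ ⊥]
(φ ∨ ψ) → ((φ ∨ φ) → (ψ ∨ ψ)) = N → N = N

N; N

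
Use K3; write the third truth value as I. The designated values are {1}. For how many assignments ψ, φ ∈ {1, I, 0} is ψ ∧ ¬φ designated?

Designated under: (ψ=1, φ=0).

1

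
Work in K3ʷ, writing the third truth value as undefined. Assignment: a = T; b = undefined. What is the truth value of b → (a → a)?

a → a = T → T = T
b → (a → a) = undefined → T = undefined  [any arg is the third value ⇒ result is the third value]

undefined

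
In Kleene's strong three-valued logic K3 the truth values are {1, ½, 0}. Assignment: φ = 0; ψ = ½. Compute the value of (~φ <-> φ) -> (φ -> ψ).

1

~φ = ~0 = 1
~φ <-> φ = 1 <-> 0 = 0
φ -> ψ = 0 -> ½ = 1
(~φ <-> φ) -> (φ -> ψ) = 0 -> 1 = 1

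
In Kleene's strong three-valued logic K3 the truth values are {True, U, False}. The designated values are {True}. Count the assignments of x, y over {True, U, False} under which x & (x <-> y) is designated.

Designated under: (x=True, y=True).

1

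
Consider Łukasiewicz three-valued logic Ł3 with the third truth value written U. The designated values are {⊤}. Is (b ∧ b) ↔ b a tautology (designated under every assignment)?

Yes

Every assignment of b over {⊤, U, ⊥} gives a value in {⊤}.
In particular, with b=U: (b ∧ b) ↔ b = ⊤.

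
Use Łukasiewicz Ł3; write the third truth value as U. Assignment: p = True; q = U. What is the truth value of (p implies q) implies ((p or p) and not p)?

U

p implies q = True implies U = U
p or p = True or True = True
not p = not True = False
(p or p) and not p = True and False = False
(p implies q) implies ((p or p) and not p) = U implies False = U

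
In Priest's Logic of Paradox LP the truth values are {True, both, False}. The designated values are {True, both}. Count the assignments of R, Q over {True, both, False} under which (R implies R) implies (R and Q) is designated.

5

Of the 9 assignments, 5 give a value in {True, both}.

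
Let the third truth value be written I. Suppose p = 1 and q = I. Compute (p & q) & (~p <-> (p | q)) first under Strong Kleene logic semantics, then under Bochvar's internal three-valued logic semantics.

0; I

In Strong Kleene logic: p & q = 1 & I = I
~p = ~1 = 0
p | q = 1 | I = 1
~p <-> (p | q) = 0 <-> 1 = 0
(p & q) & (~p <-> (p | q)) = I & 0 = 0
In Bochvar's internal three-valued logic: p & q = 1 & I = I
~p = ~1 = 0
p | q = 1 | I = I
~p <-> (p | q) = 0 <-> I = I
(p & q) & (~p <-> (p | q)) = I & I = I
They differ because Strong Kleene logic and Bochvar's internal three-valued logic treat I differently under the binary connectives.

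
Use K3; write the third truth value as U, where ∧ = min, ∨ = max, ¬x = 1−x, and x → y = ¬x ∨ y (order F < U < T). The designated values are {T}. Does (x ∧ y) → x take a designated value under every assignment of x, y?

No

Countermodel: x=U, y=T gives U, which is not designated.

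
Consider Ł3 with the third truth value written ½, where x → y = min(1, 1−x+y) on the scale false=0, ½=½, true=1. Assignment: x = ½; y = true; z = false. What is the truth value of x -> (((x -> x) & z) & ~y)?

½

x -> x = ½ -> ½ = true  [min(1, 1−½+½)]
(x -> x) & z = true & false = false
~y = ~true = false
((x -> x) & z) & ~y = false & false = false
x -> (((x -> x) & z) & ~y) = ½ -> false = ½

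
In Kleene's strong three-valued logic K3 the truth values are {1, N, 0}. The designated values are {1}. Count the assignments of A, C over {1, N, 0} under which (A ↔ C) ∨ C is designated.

Designated under: (A=1, C=1); (A=N, C=1); (A=0, C=1); (A=0, C=0).

4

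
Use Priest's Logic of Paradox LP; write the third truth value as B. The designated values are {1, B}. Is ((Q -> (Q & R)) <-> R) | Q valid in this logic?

Countermodel: Q=0, R=0 gives 0, which is not designated.

No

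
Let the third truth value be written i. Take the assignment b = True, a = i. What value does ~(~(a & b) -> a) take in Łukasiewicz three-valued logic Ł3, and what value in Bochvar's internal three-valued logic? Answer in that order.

In Łukasiewicz three-valued logic Ł3: a & b = i & True = i
~(a & b) = ~i = i
~(a & b) -> a = i -> i = True  [min(1, 1−½+½)]
~(~(a & b) -> a) = ~True = False
In Bochvar's internal three-valued logic: a & b = i & True = i
~(a & b) = ~i = i
~(a & b) -> a = i -> i = i  [any arg is the third value ⇒ result is the third value]
~(~(a & b) -> a) = ~i = i
They differ because Łukasiewicz three-valued logic Ł3 and Bochvar's internal three-valued logic treat i differently under the binary connectives.

False; i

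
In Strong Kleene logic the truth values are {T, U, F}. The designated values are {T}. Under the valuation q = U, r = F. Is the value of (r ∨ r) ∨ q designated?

No

r ∨ r = F ∨ F = F
(r ∨ r) ∨ q = F ∨ U = U
U ∉ {T}.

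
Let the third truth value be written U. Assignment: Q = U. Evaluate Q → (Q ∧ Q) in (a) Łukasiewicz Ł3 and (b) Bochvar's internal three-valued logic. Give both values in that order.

In Łukasiewicz Ł3: Q ∧ Q = U ∧ U = U
Q → (Q ∧ Q) = U → U = True
In Bochvar's internal three-valued logic: Q ∧ Q = U ∧ U = U
Q → (Q ∧ Q) = U → U = U  [any arg is the third value ⇒ result is the third value]
They differ because Łukasiewicz Ł3 and Bochvar's internal three-valued logic treat U differently under the binary connectives.

True; U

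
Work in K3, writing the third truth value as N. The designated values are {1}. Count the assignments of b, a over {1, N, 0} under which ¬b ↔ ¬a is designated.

Designated under: (b=1, a=1); (b=0, a=0).

2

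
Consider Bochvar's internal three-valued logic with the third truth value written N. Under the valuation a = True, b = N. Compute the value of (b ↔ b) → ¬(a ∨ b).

N

b ↔ b = N ↔ N = N
a ∨ b = True ∨ N = N
¬(a ∨ b) = ¬N = N
(b ↔ b) → ¬(a ∨ b) = N → N = N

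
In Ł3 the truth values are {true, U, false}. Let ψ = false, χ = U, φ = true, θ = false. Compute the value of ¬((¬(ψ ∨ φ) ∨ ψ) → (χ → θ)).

ψ ∨ φ = false ∨ true = true
¬(ψ ∨ φ) = ¬true = false
¬(ψ ∨ φ) ∨ ψ = false ∨ false = false
χ → θ = U → false = U  [min(1, 1−½+0)]
(¬(ψ ∨ φ) ∨ ψ) → (χ → θ) = false → U = true
¬((¬(ψ ∨ φ) ∨ ψ) → (χ → θ)) = ¬true = false

false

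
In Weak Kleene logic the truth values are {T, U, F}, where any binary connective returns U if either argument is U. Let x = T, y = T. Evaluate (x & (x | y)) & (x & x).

T

x | y = T | T = T
x & (x | y) = T & T = T
x & x = T & T = T
(x & (x | y)) & (x & x) = T & T = T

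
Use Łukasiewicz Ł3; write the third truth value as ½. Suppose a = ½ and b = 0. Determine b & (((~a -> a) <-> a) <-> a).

0

~a = ~½ = ½
~a -> a = ½ -> ½ = 1  [min(1, 1−½+½)]
(~a -> a) <-> a = 1 <-> ½ = ½
((~a -> a) <-> a) <-> a = ½ <-> ½ = 1
b & (((~a -> a) <-> a) <-> a) = 0 & 1 = 0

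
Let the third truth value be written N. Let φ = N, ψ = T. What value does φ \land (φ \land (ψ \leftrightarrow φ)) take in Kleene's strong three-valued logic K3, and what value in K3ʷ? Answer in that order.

N; N

In Kleene's strong three-valued logic K3: ψ \leftrightarrow φ = T \leftrightarrow N = N
φ \land (ψ \leftrightarrow φ) = N \land N = N
φ \land (φ \land (ψ \leftrightarrow φ)) = N \land N = N
In K3ʷ: ψ \leftrightarrow φ = T \leftrightarrow N = N
φ \land (ψ \leftrightarrow φ) = N \land N = N
φ \land (φ \land (ψ \leftrightarrow φ)) = N \land N = N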